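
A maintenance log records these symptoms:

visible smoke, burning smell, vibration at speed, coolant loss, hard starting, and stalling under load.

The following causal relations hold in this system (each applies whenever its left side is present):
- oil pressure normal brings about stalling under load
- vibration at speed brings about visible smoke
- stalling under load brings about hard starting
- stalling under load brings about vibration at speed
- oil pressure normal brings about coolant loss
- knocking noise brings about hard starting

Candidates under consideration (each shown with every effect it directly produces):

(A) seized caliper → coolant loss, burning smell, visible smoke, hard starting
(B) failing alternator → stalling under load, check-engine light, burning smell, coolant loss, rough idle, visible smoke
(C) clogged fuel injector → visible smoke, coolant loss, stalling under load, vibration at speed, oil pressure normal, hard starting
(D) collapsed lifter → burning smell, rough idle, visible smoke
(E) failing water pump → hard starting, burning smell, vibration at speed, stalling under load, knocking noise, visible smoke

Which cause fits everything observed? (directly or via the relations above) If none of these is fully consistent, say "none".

Testing each hypothesis:
(A) seized caliper — visible smoke yes; burning smell yes; vibration at speed NO; coolant loss yes; hard starting yes; stalling under load NO
(B) failing alternator — accounts for every observation (vibration at speed through stalling under load → vibration at speed)
(C) clogged fuel injector — visible smoke yes; burning smell NO; vibration at speed yes; coolant loss yes; hard starting yes; stalling under load yes
(D) collapsed lifter — does not account for vibration at speed, coolant loss, hard starting, stalling under load
(E) failing water pump — visible smoke yes; burning smell yes; vibration at speed yes; coolant loss NO; hard starting yes; stalling under load yes
(B) alone accounts for all the evidence.

B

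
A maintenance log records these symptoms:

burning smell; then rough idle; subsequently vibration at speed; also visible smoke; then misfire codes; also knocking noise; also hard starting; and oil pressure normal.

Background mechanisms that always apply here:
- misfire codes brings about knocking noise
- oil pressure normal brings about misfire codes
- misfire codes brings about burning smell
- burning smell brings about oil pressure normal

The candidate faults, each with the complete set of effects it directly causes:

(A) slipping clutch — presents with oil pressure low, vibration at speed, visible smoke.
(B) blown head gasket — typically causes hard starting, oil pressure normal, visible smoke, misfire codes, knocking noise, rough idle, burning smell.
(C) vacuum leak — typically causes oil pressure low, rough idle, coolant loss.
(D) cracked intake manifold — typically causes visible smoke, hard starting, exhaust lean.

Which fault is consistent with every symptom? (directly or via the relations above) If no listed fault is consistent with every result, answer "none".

Testing each hypothesis:
(A) slipping clutch — burning smell miss; rough idle miss; vibration at speed match; visible smoke match; misfire codes miss; knocking noise miss; hard starting miss; oil pressure normal miss
(B) blown head gasket — burning smell match; rough idle match; vibration at speed miss; visible smoke match; misfire codes match; knocking noise match; hard starting match; oil pressure normal match
(C) vacuum leak — fails on burning smell, vibration at speed, visible smoke, misfire codes, knocking noise, hard starting, oil pressure normal (predicts oil pressure low, not oil pressure normal)
(D) cracked intake manifold — does not account for burning smell, rough idle, vibration at speed, misfire codes, knocking noise, oil pressure normal
No candidate is consistent with all observations.

none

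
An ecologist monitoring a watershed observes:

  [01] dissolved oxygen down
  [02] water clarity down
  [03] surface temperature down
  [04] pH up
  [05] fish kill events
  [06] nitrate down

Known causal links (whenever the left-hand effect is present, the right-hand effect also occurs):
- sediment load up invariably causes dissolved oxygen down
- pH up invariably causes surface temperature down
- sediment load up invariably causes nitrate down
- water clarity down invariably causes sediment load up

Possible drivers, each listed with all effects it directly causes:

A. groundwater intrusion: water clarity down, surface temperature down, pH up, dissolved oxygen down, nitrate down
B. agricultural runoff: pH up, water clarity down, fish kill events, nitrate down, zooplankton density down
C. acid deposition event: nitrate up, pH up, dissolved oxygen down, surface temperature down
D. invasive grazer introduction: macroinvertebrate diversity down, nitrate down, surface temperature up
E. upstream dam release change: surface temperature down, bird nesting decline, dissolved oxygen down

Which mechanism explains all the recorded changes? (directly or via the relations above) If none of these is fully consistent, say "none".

Per-candidate check:
(A) groundwater intrusion — does not account for fish kill events
(B) agricultural runoff — dissolved oxygen down + (through water clarity down → sediment load up → dissolved oxygen down); water clarity down +; surface temperature down + (through pH up → surface temperature down); pH up +; fish kill events +; nitrate down +
(C) acid deposition event — dissolved oxygen down +; water clarity down -; surface temperature down +; pH up +; fish kill events -; nitrate down -
(D) invasive grazer introduction — fails on dissolved oxygen down, water clarity down, surface temperature down, pH up, fish kill events (predicts surface temperature up, not surface temperature down)
(E) upstream dam release change — does not account for water clarity down, pH up, fish kill events, nitrate down
(B) is the only candidate with no mismatches.

B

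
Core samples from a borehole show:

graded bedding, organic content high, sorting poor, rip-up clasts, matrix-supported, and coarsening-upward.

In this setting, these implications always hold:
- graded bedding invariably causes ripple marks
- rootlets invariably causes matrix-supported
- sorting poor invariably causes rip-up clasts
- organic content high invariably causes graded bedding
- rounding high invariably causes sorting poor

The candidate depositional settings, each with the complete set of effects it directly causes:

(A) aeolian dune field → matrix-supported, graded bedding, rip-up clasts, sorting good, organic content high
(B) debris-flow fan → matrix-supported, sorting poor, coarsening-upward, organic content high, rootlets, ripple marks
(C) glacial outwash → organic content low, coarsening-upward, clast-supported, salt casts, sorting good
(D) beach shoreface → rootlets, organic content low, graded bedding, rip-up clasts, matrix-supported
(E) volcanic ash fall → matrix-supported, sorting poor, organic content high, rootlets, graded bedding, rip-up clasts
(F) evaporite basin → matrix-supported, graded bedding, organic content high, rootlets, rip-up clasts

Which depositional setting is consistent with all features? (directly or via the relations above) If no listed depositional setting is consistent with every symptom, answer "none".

Testing each hypothesis:
(A) aeolian dune field — graded bedding yes; organic content high yes; sorting poor NO; rip-up clasts yes; matrix-supported yes; coarsening-upward NO
(B) debris-flow fan — accounts for every observation (graded bedding via organic content high → graded bedding)
(C) glacial outwash — graded bedding NO; organic content high NO; sorting poor NO; rip-up clasts NO; matrix-supported NO; coarsening-upward yes
(D) beach shoreface — graded bedding yes; organic content high NO; sorting poor NO; rip-up clasts yes; matrix-supported yes; coarsening-upward NO
(E) volcanic ash fall — does not account for coarsening-upward
(F) evaporite basin — graded bedding yes; organic content high yes; sorting poor NO; rip-up clasts yes; matrix-supported yes; coarsening-upward NO
(B) is the only candidate with no mismatches.

B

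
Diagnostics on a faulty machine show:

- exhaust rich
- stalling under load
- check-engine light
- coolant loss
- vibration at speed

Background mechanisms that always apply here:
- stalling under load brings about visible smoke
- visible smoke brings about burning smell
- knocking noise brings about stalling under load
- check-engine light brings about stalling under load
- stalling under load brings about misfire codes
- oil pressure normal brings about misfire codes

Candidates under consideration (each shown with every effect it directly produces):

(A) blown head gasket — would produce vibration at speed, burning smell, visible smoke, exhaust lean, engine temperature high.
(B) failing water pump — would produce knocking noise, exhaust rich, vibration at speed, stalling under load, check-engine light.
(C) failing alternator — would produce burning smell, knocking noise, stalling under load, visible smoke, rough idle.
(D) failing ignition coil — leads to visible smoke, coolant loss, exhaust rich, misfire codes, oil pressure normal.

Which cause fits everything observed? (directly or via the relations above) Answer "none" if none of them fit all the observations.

none

For each candidate, compare predicted effects to what was observed:
(A) blown head gasket — fails on exhaust rich, stalling under load, check-engine light, coolant loss (predicts exhaust lean, not exhaust rich)
(B) failing water pump — exhaust rich +; stalling under load +; check-engine light +; coolant loss -; vibration at speed +
(C) failing alternator — exhaust rich -; stalling under load +; check-engine light -; coolant loss -; vibration at speed -
(D) failing ignition coil — exhaust rich +; stalling under load -; check-engine light -; coolant loss +; vibration at speed -
None of the listed candidates fits everything.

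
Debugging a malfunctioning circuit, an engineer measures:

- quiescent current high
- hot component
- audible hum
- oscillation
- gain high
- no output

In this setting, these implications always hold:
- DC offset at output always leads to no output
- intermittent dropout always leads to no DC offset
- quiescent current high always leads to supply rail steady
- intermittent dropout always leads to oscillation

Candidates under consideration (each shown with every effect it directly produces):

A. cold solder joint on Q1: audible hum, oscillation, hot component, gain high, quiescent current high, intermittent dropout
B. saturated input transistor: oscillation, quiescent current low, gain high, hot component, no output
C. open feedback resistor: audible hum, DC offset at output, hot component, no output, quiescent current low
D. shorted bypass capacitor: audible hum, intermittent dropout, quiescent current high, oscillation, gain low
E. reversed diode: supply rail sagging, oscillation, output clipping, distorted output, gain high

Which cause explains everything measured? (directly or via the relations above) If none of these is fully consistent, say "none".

Checking each candidate against the observations:
(A) cold solder joint on Q1 — quiescent current high yes; hot component yes; audible hum yes; oscillation yes; gain high yes; no output NO
(B) saturated input transistor — quiescent current high NO; hot component yes; audible hum NO; oscillation yes; gain high yes; no output yes
(C) open feedback resistor — quiescent current high NO; hot component yes; audible hum yes; oscillation NO; gain high NO; no output yes
(D) shorted bypass capacitor — quiescent current high yes; hot component NO; audible hum yes; oscillation yes; gain high NO; no output NO
(E) reversed diode — does not account for quiescent current high, hot component, audible hum, no output
Every candidate fails on at least one observation.

none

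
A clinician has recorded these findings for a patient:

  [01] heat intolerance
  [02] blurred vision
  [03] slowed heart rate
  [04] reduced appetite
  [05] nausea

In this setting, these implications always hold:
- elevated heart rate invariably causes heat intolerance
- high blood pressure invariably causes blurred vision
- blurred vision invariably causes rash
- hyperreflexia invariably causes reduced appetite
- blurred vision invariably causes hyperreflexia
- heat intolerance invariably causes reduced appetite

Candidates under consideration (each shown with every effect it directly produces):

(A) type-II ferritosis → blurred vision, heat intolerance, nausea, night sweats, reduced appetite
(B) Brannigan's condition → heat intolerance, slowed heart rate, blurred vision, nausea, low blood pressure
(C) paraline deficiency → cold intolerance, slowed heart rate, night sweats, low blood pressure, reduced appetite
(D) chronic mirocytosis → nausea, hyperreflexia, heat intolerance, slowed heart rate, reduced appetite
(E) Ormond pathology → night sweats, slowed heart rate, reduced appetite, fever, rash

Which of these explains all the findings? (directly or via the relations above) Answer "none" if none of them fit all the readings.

B

Testing each hypothesis:
(A) type-II ferritosis — does not account for slowed heart rate
(B) Brannigan's condition — accounts for every observation (reduced appetite via heat intolerance → reduced appetite)
(C) paraline deficiency — fails on heat intolerance, blurred vision, nausea (predicts cold intolerance, not heat intolerance)
(D) chronic mirocytosis — heat intolerance +; blurred vision -; slowed heart rate +; reduced appetite +; nausea +
(E) Ormond pathology — heat intolerance -; blurred vision -; slowed heart rate +; reduced appetite +; nausea -
(B) alone accounts for all the evidence.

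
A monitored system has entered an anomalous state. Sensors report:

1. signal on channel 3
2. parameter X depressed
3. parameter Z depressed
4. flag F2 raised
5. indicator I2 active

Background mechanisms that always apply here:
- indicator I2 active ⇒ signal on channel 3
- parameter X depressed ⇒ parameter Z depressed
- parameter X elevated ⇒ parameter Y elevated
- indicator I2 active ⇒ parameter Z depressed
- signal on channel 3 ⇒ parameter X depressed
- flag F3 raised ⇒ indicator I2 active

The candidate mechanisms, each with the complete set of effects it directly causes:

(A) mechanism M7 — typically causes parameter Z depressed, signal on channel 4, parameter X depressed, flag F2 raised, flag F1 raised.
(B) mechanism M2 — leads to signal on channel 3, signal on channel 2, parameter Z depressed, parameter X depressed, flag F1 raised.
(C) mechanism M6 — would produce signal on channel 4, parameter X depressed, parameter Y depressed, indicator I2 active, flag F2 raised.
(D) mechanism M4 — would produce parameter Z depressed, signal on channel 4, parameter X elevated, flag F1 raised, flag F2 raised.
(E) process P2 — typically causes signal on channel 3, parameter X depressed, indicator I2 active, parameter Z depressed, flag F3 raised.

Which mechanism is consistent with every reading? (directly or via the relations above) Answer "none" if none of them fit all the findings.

C

Per-candidate check:
(A) mechanism M7 — does not account for signal on channel 3, indicator I2 active
(B) mechanism M2 — does not account for flag F2 raised, indicator I2 active
(C) mechanism M6 — accounts for every observation (signal on channel 3 through indicator I2 active → signal on channel 3)
(D) mechanism M4 — fails on signal on channel 3, parameter X depressed, indicator I2 active (predicts parameter X elevated, not parameter X depressed)
(E) process P2 — signal on channel 3 match; parameter X depressed match; parameter Z depressed match; flag F2 raised miss; indicator I2 active match
Only (C) is consistent with every observation.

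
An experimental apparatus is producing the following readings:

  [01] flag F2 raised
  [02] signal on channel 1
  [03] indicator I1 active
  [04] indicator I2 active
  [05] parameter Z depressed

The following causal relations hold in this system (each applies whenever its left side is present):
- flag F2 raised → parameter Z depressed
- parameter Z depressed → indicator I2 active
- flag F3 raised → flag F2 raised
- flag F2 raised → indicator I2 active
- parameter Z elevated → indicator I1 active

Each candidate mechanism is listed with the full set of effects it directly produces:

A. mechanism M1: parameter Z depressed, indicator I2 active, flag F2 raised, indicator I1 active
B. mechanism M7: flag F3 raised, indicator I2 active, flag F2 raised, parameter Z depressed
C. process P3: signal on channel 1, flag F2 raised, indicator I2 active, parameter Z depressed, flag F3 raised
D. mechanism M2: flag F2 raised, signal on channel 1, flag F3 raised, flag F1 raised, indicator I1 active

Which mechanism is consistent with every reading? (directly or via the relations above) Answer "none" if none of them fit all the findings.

Testing each hypothesis:
(A) mechanism M1 — does not account for signal on channel 1
(B) mechanism M7 — flag F2 raised +; signal on channel 1 -; indicator I1 active -; indicator I2 active +; parameter Z depressed +
(C) process P3 — flag F2 raised +; signal on channel 1 +; indicator I1 active -; indicator I2 active +; parameter Z depressed +
(D) mechanism M2 — accounts for every observation (indicator I2 active through flag F2 raised → indicator I2 active)
Only (D) is consistent with every observation.

D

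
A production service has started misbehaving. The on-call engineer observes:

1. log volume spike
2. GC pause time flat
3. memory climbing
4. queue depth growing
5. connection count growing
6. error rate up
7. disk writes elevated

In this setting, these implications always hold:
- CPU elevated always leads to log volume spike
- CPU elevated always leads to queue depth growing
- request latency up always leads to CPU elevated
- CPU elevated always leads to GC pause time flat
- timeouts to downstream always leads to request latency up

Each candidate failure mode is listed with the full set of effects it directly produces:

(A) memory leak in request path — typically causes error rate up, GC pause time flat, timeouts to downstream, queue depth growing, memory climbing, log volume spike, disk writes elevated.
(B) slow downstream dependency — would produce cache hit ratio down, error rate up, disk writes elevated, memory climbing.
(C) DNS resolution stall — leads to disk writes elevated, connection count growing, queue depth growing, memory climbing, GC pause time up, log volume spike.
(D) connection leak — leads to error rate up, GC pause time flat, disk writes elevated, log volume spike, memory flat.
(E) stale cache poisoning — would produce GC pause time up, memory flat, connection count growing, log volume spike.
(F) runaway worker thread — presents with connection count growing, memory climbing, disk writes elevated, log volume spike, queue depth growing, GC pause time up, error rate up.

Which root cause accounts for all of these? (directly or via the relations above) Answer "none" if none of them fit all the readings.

Testing each hypothesis:
(A) memory leak in request path — does not account for connection count growing
(B) slow downstream dependency — log volume spike -; GC pause time flat -; memory climbing +; queue depth growing -; connection count growing -; error rate up +; disk writes elevated +
(C) DNS resolution stall — fails on GC pause time flat, error rate up (predicts GC pause time up, not GC pause time flat)
(D) connection leak — fails on memory climbing, queue depth growing, connection count growing (predicts memory flat, not memory climbing)
(E) stale cache poisoning — fails on GC pause time flat, memory climbing, queue depth growing, error rate up, disk writes elevated (predicts GC pause time up, not GC pause time flat; predicts memory flat, not memory climbing)
(F) runaway worker thread — fails on GC pause time flat (predicts GC pause time up, not GC pause time flat)
Every candidate fails on at least one observation.

none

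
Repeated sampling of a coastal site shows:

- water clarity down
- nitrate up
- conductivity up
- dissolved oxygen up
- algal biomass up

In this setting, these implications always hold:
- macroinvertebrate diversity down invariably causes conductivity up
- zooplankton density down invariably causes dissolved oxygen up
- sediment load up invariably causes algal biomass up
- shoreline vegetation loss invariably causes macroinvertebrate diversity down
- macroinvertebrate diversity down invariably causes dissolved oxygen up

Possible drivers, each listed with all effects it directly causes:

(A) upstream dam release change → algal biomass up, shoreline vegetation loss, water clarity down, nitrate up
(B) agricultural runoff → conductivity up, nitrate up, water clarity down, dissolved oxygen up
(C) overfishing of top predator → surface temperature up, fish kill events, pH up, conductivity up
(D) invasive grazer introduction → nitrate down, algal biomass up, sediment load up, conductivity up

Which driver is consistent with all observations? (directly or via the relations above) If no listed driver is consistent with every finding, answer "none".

A

Per-candidate check:
(A) upstream dam release change — water clarity down match; nitrate up match; conductivity up match (by shoreline vegetation loss → macroinvertebrate diversity down → conductivity up); dissolved oxygen up match (by shoreline vegetation loss → macroinvertebrate diversity down → dissolved oxygen up); algal biomass up match
(B) agricultural runoff — water clarity down match; nitrate up match; conductivity up match; dissolved oxygen up match; algal biomass up miss
(C) overfishing of top predator — water clarity down miss; nitrate up miss; conductivity up match; dissolved oxygen up miss; algal biomass up miss
(D) invasive grazer introduction — water clarity down miss; nitrate up miss; conductivity up match; dissolved oxygen up miss; algal biomass up match
(A) alone accounts for all the evidence.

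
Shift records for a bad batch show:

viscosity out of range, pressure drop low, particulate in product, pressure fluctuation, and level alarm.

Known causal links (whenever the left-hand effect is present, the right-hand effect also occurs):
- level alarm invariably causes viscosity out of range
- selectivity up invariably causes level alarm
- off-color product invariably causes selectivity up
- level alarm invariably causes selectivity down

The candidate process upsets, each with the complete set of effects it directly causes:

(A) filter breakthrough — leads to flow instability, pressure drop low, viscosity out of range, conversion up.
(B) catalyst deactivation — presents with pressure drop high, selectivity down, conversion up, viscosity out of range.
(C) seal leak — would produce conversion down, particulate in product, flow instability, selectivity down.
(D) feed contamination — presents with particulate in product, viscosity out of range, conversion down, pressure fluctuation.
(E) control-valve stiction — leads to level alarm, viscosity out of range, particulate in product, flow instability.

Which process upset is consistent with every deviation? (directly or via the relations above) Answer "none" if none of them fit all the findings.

Testing each hypothesis:
(A) filter breakthrough — viscosity out of range yes; pressure drop low yes; particulate in product NO; pressure fluctuation NO; level alarm NO
(B) catalyst deactivation — fails on pressure drop low, particulate in product, pressure fluctuation, level alarm (predicts pressure drop high, not pressure drop low)
(C) seal leak — does not account for viscosity out of range, pressure drop low, pressure fluctuation, level alarm
(D) feed contamination — does not account for pressure drop low, level alarm
(E) control-valve stiction — does not account for pressure drop low, pressure fluctuation
Every candidate fails on at least one observation.

none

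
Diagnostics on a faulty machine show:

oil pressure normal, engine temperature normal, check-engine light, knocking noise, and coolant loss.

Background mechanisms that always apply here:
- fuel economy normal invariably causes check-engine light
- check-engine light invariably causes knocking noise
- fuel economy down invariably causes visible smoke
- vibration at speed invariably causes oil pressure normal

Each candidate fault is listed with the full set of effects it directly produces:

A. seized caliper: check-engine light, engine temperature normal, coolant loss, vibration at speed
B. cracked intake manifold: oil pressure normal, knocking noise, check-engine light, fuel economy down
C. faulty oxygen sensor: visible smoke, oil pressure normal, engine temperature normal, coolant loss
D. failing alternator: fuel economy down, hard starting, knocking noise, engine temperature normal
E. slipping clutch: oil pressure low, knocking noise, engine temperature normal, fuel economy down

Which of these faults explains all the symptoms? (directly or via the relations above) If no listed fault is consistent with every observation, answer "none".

A

For each candidate, compare predicted effects to what was observed:
(A) seized caliper — oil pressure normal match (by vibration at speed → oil pressure normal); engine temperature normal match; check-engine light match; knocking noise match (by check-engine light → knocking noise); coolant loss match
(B) cracked intake manifold — oil pressure normal match; engine temperature normal miss; check-engine light match; knocking noise match; coolant loss miss
(C) faulty oxygen sensor — oil pressure normal match; engine temperature normal match; check-engine light miss; knocking noise miss; coolant loss match
(D) failing alternator — does not account for oil pressure normal, check-engine light, coolant loss
(E) slipping clutch — fails on oil pressure normal, check-engine light, coolant loss (predicts oil pressure low, not oil pressure normal)
Only (A) is consistent with every observation.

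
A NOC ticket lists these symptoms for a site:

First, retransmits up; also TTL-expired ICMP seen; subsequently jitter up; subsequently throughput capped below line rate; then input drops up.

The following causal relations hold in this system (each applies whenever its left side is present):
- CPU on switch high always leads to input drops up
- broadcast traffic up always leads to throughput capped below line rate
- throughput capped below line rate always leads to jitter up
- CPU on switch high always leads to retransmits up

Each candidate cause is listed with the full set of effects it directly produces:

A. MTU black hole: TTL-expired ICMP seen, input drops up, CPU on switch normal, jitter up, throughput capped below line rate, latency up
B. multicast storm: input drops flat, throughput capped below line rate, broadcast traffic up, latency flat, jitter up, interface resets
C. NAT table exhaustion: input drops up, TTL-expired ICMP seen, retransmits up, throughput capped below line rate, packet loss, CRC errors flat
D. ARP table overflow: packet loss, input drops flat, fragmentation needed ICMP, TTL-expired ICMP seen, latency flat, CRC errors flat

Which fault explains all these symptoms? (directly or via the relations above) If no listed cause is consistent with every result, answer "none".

Per-candidate check:
(A) MTU black hole — does not account for retransmits up
(B) multicast storm — fails on retransmits up, TTL-expired ICMP seen, input drops up (predicts input drops flat, not input drops up)
(C) NAT table exhaustion — accounts for every observation (jitter up via throughput capped below line rate → jitter up)
(D) ARP table overflow — fails on retransmits up, jitter up, throughput capped below line rate, input drops up (predicts input drops flat, not input drops up)
Only (C) is consistent with every observation.

C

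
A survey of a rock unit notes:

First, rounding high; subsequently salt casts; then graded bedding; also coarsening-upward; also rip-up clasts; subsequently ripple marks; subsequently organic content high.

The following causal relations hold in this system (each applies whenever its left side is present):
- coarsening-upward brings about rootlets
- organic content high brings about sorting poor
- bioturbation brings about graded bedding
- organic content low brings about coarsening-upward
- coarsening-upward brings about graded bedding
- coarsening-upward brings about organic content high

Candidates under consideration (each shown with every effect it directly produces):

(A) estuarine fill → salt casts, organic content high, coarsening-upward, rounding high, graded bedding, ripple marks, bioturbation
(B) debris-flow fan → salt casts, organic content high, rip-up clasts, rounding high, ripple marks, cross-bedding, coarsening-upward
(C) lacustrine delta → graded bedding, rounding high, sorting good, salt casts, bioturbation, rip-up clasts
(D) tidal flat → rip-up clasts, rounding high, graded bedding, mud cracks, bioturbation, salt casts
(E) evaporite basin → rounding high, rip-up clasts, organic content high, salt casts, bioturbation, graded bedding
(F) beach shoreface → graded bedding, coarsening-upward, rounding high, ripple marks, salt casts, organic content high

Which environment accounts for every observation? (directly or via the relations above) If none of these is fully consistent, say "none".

B

Checking each candidate against the observations:
(A) estuarine fill — does not account for rip-up clasts
(B) debris-flow fan — accounts for every observation (graded bedding by coarsening-upward → graded bedding)
(C) lacustrine delta — rounding high ✓; salt casts ✓; graded bedding ✓; coarsening-upward ✗; rip-up clasts ✓; ripple marks ✗; organic content high ✗
(D) tidal flat — rounding high ✓; salt casts ✓; graded bedding ✓; coarsening-upward ✗; rip-up clasts ✓; ripple marks ✗; organic content high ✗
(E) evaporite basin — does not account for coarsening-upward, ripple marks
(F) beach shoreface — does not account for rip-up clasts
Only (B) is consistent with every observation.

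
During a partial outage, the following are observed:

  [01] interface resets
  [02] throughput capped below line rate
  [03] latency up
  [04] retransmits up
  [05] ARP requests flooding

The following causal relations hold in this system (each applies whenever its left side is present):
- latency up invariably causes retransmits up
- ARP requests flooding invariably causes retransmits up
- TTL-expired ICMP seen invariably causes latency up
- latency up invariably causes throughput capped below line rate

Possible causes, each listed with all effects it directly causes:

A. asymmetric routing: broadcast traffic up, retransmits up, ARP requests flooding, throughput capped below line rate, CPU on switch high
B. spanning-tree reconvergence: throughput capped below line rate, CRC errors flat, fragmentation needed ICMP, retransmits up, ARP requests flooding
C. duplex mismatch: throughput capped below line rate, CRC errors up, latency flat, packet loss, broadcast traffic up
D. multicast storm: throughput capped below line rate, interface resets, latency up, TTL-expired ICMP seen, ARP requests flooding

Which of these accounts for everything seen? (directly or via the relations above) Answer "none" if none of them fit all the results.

D

For each candidate, compare predicted effects to what was observed:
(A) asymmetric routing — interface resets ✗; throughput capped below line rate ✓; latency up ✗; retransmits up ✓; ARP requests flooding ✓
(B) spanning-tree reconvergence — does not account for interface resets, latency up
(C) duplex mismatch — interface resets ✗; throughput capped below line rate ✓; latency up ✗; retransmits up ✗; ARP requests flooding ✗
(D) multicast storm — accounts for every observation (retransmits up by ARP requests flooding → retransmits up)
(D) is the only candidate with no mismatches.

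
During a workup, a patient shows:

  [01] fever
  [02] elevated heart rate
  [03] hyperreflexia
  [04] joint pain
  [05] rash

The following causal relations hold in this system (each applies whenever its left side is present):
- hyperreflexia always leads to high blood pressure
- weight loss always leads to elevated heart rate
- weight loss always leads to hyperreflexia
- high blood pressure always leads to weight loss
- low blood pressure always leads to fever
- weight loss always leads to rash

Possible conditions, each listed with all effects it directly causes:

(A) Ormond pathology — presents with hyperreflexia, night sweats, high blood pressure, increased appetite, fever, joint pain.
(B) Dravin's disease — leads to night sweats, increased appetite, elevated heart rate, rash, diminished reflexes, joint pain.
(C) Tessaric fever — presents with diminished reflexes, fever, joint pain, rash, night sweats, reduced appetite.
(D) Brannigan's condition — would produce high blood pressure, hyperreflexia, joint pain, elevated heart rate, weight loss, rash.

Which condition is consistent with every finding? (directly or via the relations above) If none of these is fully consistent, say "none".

A

Testing each hypothesis:
(A) Ormond pathology — accounts for every observation (elevated heart rate by high blood pressure → weight loss → elevated heart rate)
(B) Dravin's disease — fever NO; elevated heart rate yes; hyperreflexia NO; joint pain yes; rash yes
(C) Tessaric fever — fever yes; elevated heart rate NO; hyperreflexia NO; joint pain yes; rash yes
(D) Brannigan's condition — fever NO; elevated heart rate yes; hyperreflexia yes; joint pain yes; rash yes
Only (A) is consistent with every observation.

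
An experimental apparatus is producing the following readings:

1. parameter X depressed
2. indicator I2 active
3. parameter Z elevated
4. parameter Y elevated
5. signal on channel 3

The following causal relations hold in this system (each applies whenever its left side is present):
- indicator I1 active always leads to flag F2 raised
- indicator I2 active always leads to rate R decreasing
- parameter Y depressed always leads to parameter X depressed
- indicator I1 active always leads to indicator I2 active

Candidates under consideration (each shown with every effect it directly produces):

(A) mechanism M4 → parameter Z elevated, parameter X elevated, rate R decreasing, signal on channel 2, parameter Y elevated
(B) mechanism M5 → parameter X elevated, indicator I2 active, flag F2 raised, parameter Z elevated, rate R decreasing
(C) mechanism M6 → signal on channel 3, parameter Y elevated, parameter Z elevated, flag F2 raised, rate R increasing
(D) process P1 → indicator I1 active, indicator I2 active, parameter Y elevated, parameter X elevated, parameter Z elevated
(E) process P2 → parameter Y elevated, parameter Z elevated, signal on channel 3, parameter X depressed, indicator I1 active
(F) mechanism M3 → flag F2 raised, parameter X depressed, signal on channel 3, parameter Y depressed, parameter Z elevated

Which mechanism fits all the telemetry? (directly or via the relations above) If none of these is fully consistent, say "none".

E

For each candidate, compare predicted effects to what was observed:
(A) mechanism M4 — parameter X depressed ✗; indicator I2 active ✗; parameter Z elevated ✓; parameter Y elevated ✓; signal on channel 3 ✗
(B) mechanism M5 — fails on parameter X depressed, parameter Y elevated, signal on channel 3 (predicts parameter X elevated, not parameter X depressed)
(C) mechanism M6 — parameter X depressed ✗; indicator I2 active ✗; parameter Z elevated ✓; parameter Y elevated ✓; signal on channel 3 ✓
(D) process P1 — fails on parameter X depressed, signal on channel 3 (predicts parameter X elevated, not parameter X depressed)
(E) process P2 — parameter X depressed ✓; indicator I2 active ✓ (through indicator I1 active → indicator I2 active); parameter Z elevated ✓; parameter Y elevated ✓; signal on channel 3 ✓
(F) mechanism M3 — fails on indicator I2 active, parameter Y elevated (predicts parameter Y depressed, not parameter Y elevated)
Only (E) is consistent with every observation.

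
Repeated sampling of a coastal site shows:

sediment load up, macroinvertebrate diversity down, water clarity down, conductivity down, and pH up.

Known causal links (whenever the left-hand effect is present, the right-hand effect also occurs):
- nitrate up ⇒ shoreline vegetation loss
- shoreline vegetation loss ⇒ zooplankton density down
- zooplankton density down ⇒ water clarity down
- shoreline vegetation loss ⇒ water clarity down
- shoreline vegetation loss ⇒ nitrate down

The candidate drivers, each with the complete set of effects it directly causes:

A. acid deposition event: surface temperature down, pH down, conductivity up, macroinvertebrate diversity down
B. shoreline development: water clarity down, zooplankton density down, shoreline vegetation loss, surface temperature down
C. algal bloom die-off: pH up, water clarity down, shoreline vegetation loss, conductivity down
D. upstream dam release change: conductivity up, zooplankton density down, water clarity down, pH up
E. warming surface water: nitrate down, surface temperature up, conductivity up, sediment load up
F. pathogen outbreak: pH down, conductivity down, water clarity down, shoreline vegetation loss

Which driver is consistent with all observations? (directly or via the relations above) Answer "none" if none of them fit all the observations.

Checking each candidate against the observations:
(A) acid deposition event — fails on sediment load up, water clarity down, conductivity down, pH up (predicts conductivity up, not conductivity down; predicts pH down, not pH up)
(B) shoreline development — sediment load up -; macroinvertebrate diversity down -; water clarity down +; conductivity down -; pH up -
(C) algal bloom die-off — sediment load up -; macroinvertebrate diversity down -; water clarity down +; conductivity down +; pH up +
(D) upstream dam release change — sediment load up -; macroinvertebrate diversity down -; water clarity down +; conductivity down -; pH up +
(E) warming surface water — sediment load up +; macroinvertebrate diversity down -; water clarity down -; conductivity down -; pH up -
(F) pathogen outbreak — fails on sediment load up, macroinvertebrate diversity down, pH up (predicts pH down, not pH up)
Every candidate fails on at least one observation.

none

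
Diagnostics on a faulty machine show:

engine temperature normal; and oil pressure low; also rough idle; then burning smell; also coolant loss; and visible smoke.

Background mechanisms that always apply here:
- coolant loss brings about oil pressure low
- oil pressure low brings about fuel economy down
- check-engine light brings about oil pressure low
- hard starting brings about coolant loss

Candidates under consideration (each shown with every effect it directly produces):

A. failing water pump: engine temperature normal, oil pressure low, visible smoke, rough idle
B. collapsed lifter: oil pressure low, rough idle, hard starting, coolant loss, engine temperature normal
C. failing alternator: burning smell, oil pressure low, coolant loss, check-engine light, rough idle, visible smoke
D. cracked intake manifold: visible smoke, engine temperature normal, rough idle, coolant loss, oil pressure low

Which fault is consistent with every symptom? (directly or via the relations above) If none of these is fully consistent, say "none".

Per-candidate check:
(A) failing water pump — engine temperature normal match; oil pressure low match; rough idle match; burning smell miss; coolant loss miss; visible smoke match
(B) collapsed lifter — engine temperature normal match; oil pressure low match; rough idle match; burning smell miss; coolant loss match; visible smoke miss
(C) failing alternator — does not account for engine temperature normal
(D) cracked intake manifold — does not account for burning smell
No candidate is consistent with all observations.

none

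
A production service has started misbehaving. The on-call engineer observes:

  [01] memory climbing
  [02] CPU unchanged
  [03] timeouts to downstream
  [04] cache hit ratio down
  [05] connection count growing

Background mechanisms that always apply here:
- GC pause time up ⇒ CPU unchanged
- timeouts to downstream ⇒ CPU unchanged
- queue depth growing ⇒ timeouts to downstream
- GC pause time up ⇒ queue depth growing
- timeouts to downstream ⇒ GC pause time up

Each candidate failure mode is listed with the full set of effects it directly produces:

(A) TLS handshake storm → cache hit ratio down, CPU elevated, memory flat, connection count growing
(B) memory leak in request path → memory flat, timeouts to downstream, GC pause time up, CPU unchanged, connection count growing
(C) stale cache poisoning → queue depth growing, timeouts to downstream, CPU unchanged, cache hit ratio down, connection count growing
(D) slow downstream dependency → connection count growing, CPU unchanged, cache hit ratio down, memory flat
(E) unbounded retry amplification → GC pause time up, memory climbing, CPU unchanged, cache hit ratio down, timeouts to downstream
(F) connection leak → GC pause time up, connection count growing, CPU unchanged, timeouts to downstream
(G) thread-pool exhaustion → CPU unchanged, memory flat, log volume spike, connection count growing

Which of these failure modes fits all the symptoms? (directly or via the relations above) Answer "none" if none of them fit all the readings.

Testing each hypothesis:
(A) TLS handshake storm — fails on memory climbing, CPU unchanged, timeouts to downstream (predicts memory flat, not memory climbing; predicts CPU elevated, not CPU unchanged)
(B) memory leak in request path — fails on memory climbing, cache hit ratio down (predicts memory flat, not memory climbing)
(C) stale cache poisoning — does not account for memory climbing
(D) slow downstream dependency — fails on memory climbing, timeouts to downstream (predicts memory flat, not memory climbing)
(E) unbounded retry amplification — memory climbing ✓; CPU unchanged ✓; timeouts to downstream ✓; cache hit ratio down ✓; connection count growing ✗
(F) connection leak — memory climbing ✗; CPU unchanged ✓; timeouts to downstream ✓; cache hit ratio down ✗; connection count growing ✓
(G) thread-pool exhaustion — memory climbing ✗; CPU unchanged ✓; timeouts to downstream ✗; cache hit ratio down ✗; connection count growing ✓
None of the listed candidates fits everything.

none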